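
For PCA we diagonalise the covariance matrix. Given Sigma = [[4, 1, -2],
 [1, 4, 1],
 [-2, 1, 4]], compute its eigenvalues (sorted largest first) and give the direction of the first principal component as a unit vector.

Step 1 — characteristic polynomial p(λ) = det(λI - Sigma) = λ³ - tr·λ² + c_1·λ - det, where tr = trace, c_1 = sum of the principal 2×2 minors, det = det(Sigma):
  tr = 4 + 4 + 4 = 12,
  c_1 = (4·4 - (1)²) + (4·4 - (-2)²) + (4·4 - (1)²) = 15 + 12 + 15 = 42,
  det = 4·(4·4 - (1)²) - (1)·((1)·4 - (1)·(-2)) + (-2)·((1)·(1) - 4·(-2)) = 4·(15) - (1)·(6) + (-2)·(9) = 36.
  So p(λ) = λ³ - 12λ² + 42λ - 36.
Step 2 — look for an integer root (rational root theorem: any rational root is an integer divisor of 36). Testing λ = 6:
  p(6) = 216 - 432 + 252 - 36 = 0  ✓
  Dividing out (λ - 6): p(λ) = (λ - 6)(λ² - 6λ + 6).
Step 3 — remaining eigenvalues from the quadratic λ² - 6λ + 6 = 0:
  Δ = 6² - 4·6 = 36 - 24 = 12,  λ = (6 ± √12)/2 = (6 ± 3.4641)/2 ≈ 4.7321 or 1.2679.
  Sorted: λ_1 = 6,  λ_2 = 4.7321,  λ_3 = 1.2679  (check: sum = 12 = tr ✓).

Step 4 — unit eigenvector for λ_1 = 6: v spans the null space of (Sigma - λ_1 I), whose rows are
  r_1 = (-2, 1, -2),  r_2 = (1, -2, 1),  r_3 = (-2, 1, -2).
  v is orthogonal to every row, so take v ∝ r_1 × r_2 = ((1)·(1) - (-2)·(-2), (-2)·(1) - (-2)·(1), (-2)·(-2) - (1)·(1)) = (-3, 0, 3).
  Rescale (divide by 3; multiply by -1 so the first nonzero entry is positive): u = (1, 0, -1).
  ||u|| = √((1)² + (0)² + (-1)²) = √(2) ≈ 1.4142,  v_1 = u/||u|| ≈ (0.7071, 0, -0.7071) (||v_1|| = 1).

λ_1 = 6,  λ_2 = 4.7321,  λ_3 = 1.2679;  v_1 ≈ (0.7071, 0, -0.7071)


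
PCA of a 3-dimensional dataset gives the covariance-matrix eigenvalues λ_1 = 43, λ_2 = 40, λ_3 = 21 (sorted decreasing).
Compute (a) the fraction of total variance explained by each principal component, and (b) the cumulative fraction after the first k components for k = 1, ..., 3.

Step 1 — total variance = trace(Sigma) = Σ λ_i = 43 + 40 + 21 = 104.

Step 2 — fraction explained by component i = λ_i / Σ λ:
  PC1: 43/104 = 0.4135
  PC2: 40/104 = 0.3846
  PC3: 21/104 = 0.2019

Step 3 — cumulative fraction after k components = (λ_1 + ... + λ_k) / Σ λ:
  k = 1: 43/104 = 0.4135
  k = 2: (43 + 40)/104 = 83/104 = 0.7981
  k = 3: (43 + 40 + 21)/104 = 104/104 = 1

Summary (fraction, with percent):

explained: PC1 0.4135 (41.35%), PC2 0.3846 (38.46%), PC3 0.2019 (20.19%);  cumulative: 0.4135, 0.7981, 1


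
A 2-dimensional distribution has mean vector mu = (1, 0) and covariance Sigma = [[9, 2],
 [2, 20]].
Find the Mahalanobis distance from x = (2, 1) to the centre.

Step 1 — centre the observation: (x - mu) = (1, 1).

Step 2 — invert Sigma. det(Sigma) = 9·20 - (2)² = 176.
  Sigma^{-1} = (1/det) · [[d, -b], [-b, a]] = [[0.1136, -0.0114],
 [-0.0114, 0.0511]].

Step 3 — form the quadratic (x - mu)^T · Sigma^{-1} · (x - mu):
  Sigma^{-1} · (x - mu) = (0.1023, 0.0398).
  (x - mu)^T · [Sigma^{-1} · (x - mu)] = (1)·(0.1023) + (1)·(0.0398) = 0.142.

Step 4 — take square root: d = √(0.142) ≈ 0.3769.

d(x, mu) = √(0.142) ≈ 0.3769


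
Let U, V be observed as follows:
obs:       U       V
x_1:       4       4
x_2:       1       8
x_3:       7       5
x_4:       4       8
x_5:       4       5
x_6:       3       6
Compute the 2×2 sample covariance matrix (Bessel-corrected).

Step 1 — column means:
  mean(U) = (4 + 1 + 7 + 4 + 4 + 3) / 6 = 23/6 = 3.8333
  mean(V) = (4 + 8 + 5 + 8 + 5 + 6) / 6 = 36/6 = 6

Step 2 — sample covariance S[i,j] = (1/(n-1)) · Σ_k (x_{k,i} - mean_i) · (x_{k,j} - mean_j), with n-1 = 5.
  S[U,U] = ((0.1667)·(0.1667) + (-2.8333)·(-2.8333) + (3.1667)·(3.1667) + (0.1667)·(0.1667) + (0.1667)·(0.1667) + (-0.8333)·(-0.8333)) / 5 = 18.8333/5 = 3.7667
  S[U,V] = ((0.1667)·(-2) + (-2.8333)·(2) + (3.1667)·(-1) + (0.1667)·(2) + (0.1667)·(-1) + (-0.8333)·(0)) / 5 = -9/5 = -1.8
  S[V,V] = ((-2)·(-2) + (2)·(2) + (-1)·(-1) + (2)·(2) + (-1)·(-1) + (0)·(0)) / 5 = 14/5 = 2.8

S is symmetric (S[j,i] = S[i,j]). Assembling:

S = [[3.7667, -1.8],
 [-1.8, 2.8]]


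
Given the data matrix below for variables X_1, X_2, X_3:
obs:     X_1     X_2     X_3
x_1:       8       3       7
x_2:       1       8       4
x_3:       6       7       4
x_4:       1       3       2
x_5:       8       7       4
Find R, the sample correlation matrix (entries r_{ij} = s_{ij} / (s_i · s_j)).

Step 1 — column means:
  mean(X_1) = (8 + 1 + 6 + 1 + 8) / 5 = 24/5 = 4.8
  mean(X_2) = (3 + 8 + 7 + 3 + 7) / 5 = 28/5 = 5.6
  mean(X_3) = (7 + 4 + 4 + 2 + 4) / 5 = 21/5 = 4.2

Step 2 — sample variances and covariances s[i,j] = (1/(n-1)) · Σ_k (x_{k,i} - mean_i) · (x_{k,j} - mean_j), with n-1 = 4:
  s[X_1,X_1] = ((3.2)·(3.2) + (-3.8)·(-3.8) + (1.2)·(1.2) + (-3.8)·(-3.8) + (3.2)·(3.2)) / 4 = 50.8/4 = 12.7
  s[X_1,X_2] = ((3.2)·(-2.6) + (-3.8)·(2.4) + (1.2)·(1.4) + (-3.8)·(-2.6) + (3.2)·(1.4)) / 4 = -1.4/4 = -0.35
  s[X_1,X_3] = ((3.2)·(2.8) + (-3.8)·(-0.2) + (1.2)·(-0.2) + (-3.8)·(-2.2) + (3.2)·(-0.2)) / 4 = 17.2/4 = 4.3
  s[X_2,X_2] = ((-2.6)·(-2.6) + (2.4)·(2.4) + (1.4)·(1.4) + (-2.6)·(-2.6) + (1.4)·(1.4)) / 4 = 23.2/4 = 5.8
  s[X_2,X_3] = ((-2.6)·(2.8) + (2.4)·(-0.2) + (1.4)·(-0.2) + (-2.6)·(-2.2) + (1.4)·(-0.2)) / 4 = -2.6/4 = -0.65
  s[X_3,X_3] = ((2.8)·(2.8) + (-0.2)·(-0.2) + (-0.2)·(-0.2) + (-2.2)·(-2.2) + (-0.2)·(-0.2)) / 4 = 12.8/4 = 3.2
  Sample standard deviations s_i = √(s[i,i]):
  s(X_1) = √(12.7) = 3.5637
  s(X_2) = √(5.8) = 2.4083
  s(X_3) = √(3.2) = 1.7889

Step 3 — r_{ij} = s_{ij} / (s_i · s_j):
  r[X_1,X_1] = 1 (diagonal).
  r[X_1,X_2] = -0.35 / (3.5637 · 2.4083) = -0.35 / 8.5825 = -0.0408
  r[X_1,X_3] = 4.3 / (3.5637 · 1.7889) = 4.3 / 6.375 = 0.6745
  r[X_2,X_2] = 1 (diagonal).
  r[X_2,X_3] = -0.65 / (2.4083 · 1.7889) = -0.65 / 4.3081 = -0.1509
  r[X_3,X_3] = 1 (diagonal).

R is symmetric with unit diagonal. Assembling:

R = [[1, -0.0408, 0.6745],
 [-0.0408, 1, -0.1509],
 [0.6745, -0.1509, 1]]


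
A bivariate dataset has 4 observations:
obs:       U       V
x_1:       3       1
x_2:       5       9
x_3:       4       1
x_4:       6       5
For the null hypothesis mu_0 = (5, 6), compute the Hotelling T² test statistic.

Step 1 — sample mean vector:
  mean(U) = (3 + 5 + 4 + 6) / 4 = 18/4 = 4.5
  mean(V) = (1 + 9 + 1 + 5) / 4 = 16/4 = 4
  x̄ = (4.5, 4),  deviation x̄ - mu_0 = (4.5, 4) - (5, 6) = (-0.5, -2).

Step 2 — sample covariance matrix, S[i,j] = (1/(n-1)) · Σ_k (x_{k,i} - mean_i) · (x_{k,j} - mean_j), divisor n-1 = 3:
  S[U,U] = ((-1.5)·(-1.5) + (0.5)·(0.5) + (-0.5)·(-0.5) + (1.5)·(1.5)) / 3 = 5/3 = 1.6667
  S[U,V] = ((-1.5)·(-3) + (0.5)·(5) + (-0.5)·(-3) + (1.5)·(1)) / 3 = 10/3 = 3.3333
  S[V,V] = ((-3)·(-3) + (5)·(5) + (-3)·(-3) + (1)·(1)) / 3 = 44/3 = 14.6667
  S = [[1.6667, 3.3333],
 [3.3333, 14.6667]].

Step 3 — invert S. det(S) = 1.6667·14.6667 - (3.3333)² = 13.3333.
  S^{-1} = (1/det) · [[d, -b], [-b, a]] = [[1.1, -0.25],
 [-0.25, 0.125]].

Step 4 — quadratic form (x̄ - mu_0)^T · S^{-1} · (x̄ - mu_0):
  S^{-1} · (x̄ - mu_0) = (-0.05, -0.125),
  (x̄ - mu_0)^T · [...] = (-0.5)·(-0.05) + (-2)·(-0.125) = 0.275.

Step 5 — scale by n: T² = 4 · 0.275 = 1.1.

T² ≈ 1.1


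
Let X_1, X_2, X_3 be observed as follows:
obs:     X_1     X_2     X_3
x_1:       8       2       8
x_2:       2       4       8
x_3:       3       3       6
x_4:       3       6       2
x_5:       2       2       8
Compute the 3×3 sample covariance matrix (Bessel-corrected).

Step 1 — column means:
  mean(X_1) = (8 + 2 + 3 + 3 + 2) / 5 = 18/5 = 3.6
  mean(X_2) = (2 + 4 + 3 + 6 + 2) / 5 = 17/5 = 3.4
  mean(X_3) = (8 + 8 + 6 + 2 + 8) / 5 = 32/5 = 6.4

Step 2 — sample covariance S[i,j] = (1/(n-1)) · Σ_k (x_{k,i} - mean_i) · (x_{k,j} - mean_j), with n-1 = 4.
  S[X_1,X_1] = ((4.4)·(4.4) + (-1.6)·(-1.6) + (-0.6)·(-0.6) + (-0.6)·(-0.6) + (-1.6)·(-1.6)) / 4 = 25.2/4 = 6.3
  S[X_1,X_2] = ((4.4)·(-1.4) + (-1.6)·(0.6) + (-0.6)·(-0.4) + (-0.6)·(2.6) + (-1.6)·(-1.4)) / 4 = -6.2/4 = -1.55
  S[X_1,X_3] = ((4.4)·(1.6) + (-1.6)·(1.6) + (-0.6)·(-0.4) + (-0.6)·(-4.4) + (-1.6)·(1.6)) / 4 = 4.8/4 = 1.2
  S[X_2,X_2] = ((-1.4)·(-1.4) + (0.6)·(0.6) + (-0.4)·(-0.4) + (2.6)·(2.6) + (-1.4)·(-1.4)) / 4 = 11.2/4 = 2.8
  S[X_2,X_3] = ((-1.4)·(1.6) + (0.6)·(1.6) + (-0.4)·(-0.4) + (2.6)·(-4.4) + (-1.4)·(1.6)) / 4 = -14.8/4 = -3.7
  S[X_3,X_3] = ((1.6)·(1.6) + (1.6)·(1.6) + (-0.4)·(-0.4) + (-4.4)·(-4.4) + (1.6)·(1.6)) / 4 = 27.2/4 = 6.8

S is symmetric (S[j,i] = S[i,j]). Assembling:

S = [[6.3, -1.55, 1.2],
 [-1.55, 2.8, -3.7],
 [1.2, -3.7, 6.8]]


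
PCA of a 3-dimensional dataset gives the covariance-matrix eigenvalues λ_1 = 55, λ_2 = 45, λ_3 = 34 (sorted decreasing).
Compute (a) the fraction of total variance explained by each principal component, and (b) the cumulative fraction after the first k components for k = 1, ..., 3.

Step 1 — total variance = trace(Sigma) = Σ λ_i = 55 + 45 + 34 = 134.

Step 2 — fraction explained by component i = λ_i / Σ λ:
  PC1: 55/134 = 0.4104
  PC2: 45/134 = 0.3358
  PC3: 34/134 = 0.2537

Step 3 — cumulative fraction after k components = (λ_1 + ... + λ_k) / Σ λ:
  k = 1: 55/134 = 0.4104
  k = 2: (55 + 45)/134 = 100/134 = 0.7463
  k = 3: (55 + 45 + 34)/134 = 134/134 = 1

Summary (fraction, with percent):

explained: PC1 0.4104 (41.04%), PC2 0.3358 (33.58%), PC3 0.2537 (25.37%);  cumulative: 0.4104, 0.7463, 1


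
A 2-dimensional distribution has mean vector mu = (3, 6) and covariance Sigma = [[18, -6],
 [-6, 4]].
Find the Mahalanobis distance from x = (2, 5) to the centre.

Step 1 — centre the observation: (x - mu) = (-1, -1).

Step 2 — invert Sigma. det(Sigma) = 18·4 - (-6)² = 36.
  Sigma^{-1} = (1/det) · [[d, -b], [-b, a]] = [[0.1111, 0.1667],
 [0.1667, 0.5]].

Step 3 — form the quadratic (x - mu)^T · Sigma^{-1} · (x - mu):
  Sigma^{-1} · (x - mu) = (-0.2778, -0.6667).
  (x - mu)^T · [Sigma^{-1} · (x - mu)] = (-1)·(-0.2778) + (-1)·(-0.6667) = 0.9444.

Step 4 — take square root: d = √(0.9444) ≈ 0.9718.

d(x, mu) = √(0.9444) ≈ 0.9718


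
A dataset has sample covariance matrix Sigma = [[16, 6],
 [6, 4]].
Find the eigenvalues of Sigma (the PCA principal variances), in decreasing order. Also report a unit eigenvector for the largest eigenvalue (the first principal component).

Step 1 — characteristic polynomial of 2×2 Sigma:
  det(Sigma - λI) = λ² - trace · λ + det = 0.
  trace = 16 + 4 = 20, det = 16·4 - (6)² = 28.
Step 2 — discriminant:
  Δ = trace² - 4·det = 400 - 112 = 288.
Step 3 — eigenvalues:
  λ = (trace ± √Δ)/2 = (20 ± 16.9706)/2,
  λ_1 = 18.4853,  λ_2 = 1.5147.

Step 4 — unit eigenvector for λ_1: solve (Sigma - λ_1 I)v = 0. First row:
  (16 - 18.4853)·v_x + (6)·v_y = 0, i.e. (-2.4853)·v_x + (6)·v_y = 0,
  so v ∝ (b, λ_1 - a) = (6, 2.4853) = u.
  ||u|| = √((6)² + (2.4853)²) = √(42.1766) ≈ 6.4944,
  v_1 = u/||u|| ≈ (0.9239, 0.3827) (||v_1|| = 1).

λ_1 = 18.4853,  λ_2 = 1.5147;  v_1 ≈ (0.9239, 0.3827)


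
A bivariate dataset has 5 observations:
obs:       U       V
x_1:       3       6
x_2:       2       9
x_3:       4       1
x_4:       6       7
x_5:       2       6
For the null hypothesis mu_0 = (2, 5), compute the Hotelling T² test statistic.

Step 1 — sample mean vector:
  mean(U) = (3 + 2 + 4 + 6 + 2) / 5 = 17/5 = 3.4
  mean(V) = (6 + 9 + 1 + 7 + 6) / 5 = 29/5 = 5.8
  x̄ = (3.4, 5.8),  deviation x̄ - mu_0 = (3.4, 5.8) - (2, 5) = (1.4, 0.8).

Step 2 — sample covariance matrix, S[i,j] = (1/(n-1)) · Σ_k (x_{k,i} - mean_i) · (x_{k,j} - mean_j), divisor n-1 = 4:
  S[U,U] = ((-0.4)·(-0.4) + (-1.4)·(-1.4) + (0.6)·(0.6) + (2.6)·(2.6) + (-1.4)·(-1.4)) / 4 = 11.2/4 = 2.8
  S[U,V] = ((-0.4)·(0.2) + (-1.4)·(3.2) + (0.6)·(-4.8) + (2.6)·(1.2) + (-1.4)·(0.2)) / 4 = -4.6/4 = -1.15
  S[V,V] = ((0.2)·(0.2) + (3.2)·(3.2) + (-4.8)·(-4.8) + (1.2)·(1.2) + (0.2)·(0.2)) / 4 = 34.8/4 = 8.7
  S = [[2.8, -1.15],
 [-1.15, 8.7]].

Step 3 — invert S. det(S) = 2.8·8.7 - (-1.15)² = 23.0375.
  S^{-1} = (1/det) · [[d, -b], [-b, a]] = [[0.3776, 0.0499],
 [0.0499, 0.1215]].

Step 4 — quadratic form (x̄ - mu_0)^T · S^{-1} · (x̄ - mu_0):
  S^{-1} · (x̄ - mu_0) = (0.5686, 0.1671),
  (x̄ - mu_0)^T · [...] = (1.4)·(0.5686) + (0.8)·(0.1671) = 0.9298.

Step 5 — scale by n: T² = 5 · 0.9298 = 4.6489.

T² ≈ 4.6489


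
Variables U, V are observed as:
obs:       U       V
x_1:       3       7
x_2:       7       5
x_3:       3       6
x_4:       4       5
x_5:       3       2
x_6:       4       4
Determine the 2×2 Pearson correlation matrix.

Step 1 — column means:
  mean(U) = (3 + 7 + 3 + 4 + 3 + 4) / 6 = 24/6 = 4
  mean(V) = (7 + 5 + 6 + 5 + 2 + 4) / 6 = 29/6 = 4.8333

Step 2 — sample variances and covariances s[i,j] = (1/(n-1)) · Σ_k (x_{k,i} - mean_i) · (x_{k,j} - mean_j), with n-1 = 5:
  s[U,U] = ((-1)·(-1) + (3)·(3) + (-1)·(-1) + (0)·(0) + (-1)·(-1) + (0)·(0)) / 5 = 12/5 = 2.4
  s[U,V] = ((-1)·(2.1667) + (3)·(0.1667) + (-1)·(1.1667) + (0)·(0.1667) + (-1)·(-2.8333) + (0)·(-0.8333)) / 5 = 0/5 = 0
  s[V,V] = ((2.1667)·(2.1667) + (0.1667)·(0.1667) + (1.1667)·(1.1667) + (0.1667)·(0.1667) + (-2.8333)·(-2.8333) + (-0.8333)·(-0.8333)) / 5 = 14.8333/5 = 2.9667
  Sample standard deviations s_i = √(s[i,i]):
  s(U) = √(2.4) = 1.5492
  s(V) = √(2.9667) = 1.7224

Step 3 — r_{ij} = s_{ij} / (s_i · s_j):
  r[U,U] = 1 (diagonal).
  r[U,V] = 0 / (1.5492 · 1.7224) = 0 / 2.6683 = 0
  r[V,V] = 1 (diagonal).

R is symmetric with unit diagonal. Assembling:

R = [[1, 0],
 [0, 1]]


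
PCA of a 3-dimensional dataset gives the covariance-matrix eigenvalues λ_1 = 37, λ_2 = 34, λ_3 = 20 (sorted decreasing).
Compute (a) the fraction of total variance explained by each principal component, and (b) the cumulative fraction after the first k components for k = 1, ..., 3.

Step 1 — total variance = trace(Sigma) = Σ λ_i = 37 + 34 + 20 = 91.

Step 2 — fraction explained by component i = λ_i / Σ λ:
  PC1: 37/91 = 0.4066
  PC2: 34/91 = 0.3736
  PC3: 20/91 = 0.2198

Step 3 — cumulative fraction after k components = (λ_1 + ... + λ_k) / Σ λ:
  k = 1: 37/91 = 0.4066
  k = 2: (37 + 34)/91 = 71/91 = 0.7802
  k = 3: (37 + 34 + 20)/91 = 91/91 = 1

Summary (fraction, with percent):

explained: PC1 0.4066 (40.66%), PC2 0.3736 (37.36%), PC3 0.2198 (21.98%);  cumulative: 0.4066, 0.7802, 1


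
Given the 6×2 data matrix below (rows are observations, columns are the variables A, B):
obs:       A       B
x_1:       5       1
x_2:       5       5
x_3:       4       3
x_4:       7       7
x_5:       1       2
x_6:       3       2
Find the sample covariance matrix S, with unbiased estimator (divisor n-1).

Step 1 — column means:
  mean(A) = (5 + 5 + 4 + 7 + 1 + 3) / 6 = 25/6 = 4.1667
  mean(B) = (1 + 5 + 3 + 7 + 2 + 2) / 6 = 20/6 = 3.3333

Step 2 — sample covariance S[i,j] = (1/(n-1)) · Σ_k (x_{k,i} - mean_i) · (x_{k,j} - mean_j), with n-1 = 5.
  S[A,A] = ((0.8333)·(0.8333) + (0.8333)·(0.8333) + (-0.1667)·(-0.1667) + (2.8333)·(2.8333) + (-3.1667)·(-3.1667) + (-1.1667)·(-1.1667)) / 5 = 20.8333/5 = 4.1667
  S[A,B] = ((0.8333)·(-2.3333) + (0.8333)·(1.6667) + (-0.1667)·(-0.3333) + (2.8333)·(3.6667) + (-3.1667)·(-1.3333) + (-1.1667)·(-1.3333)) / 5 = 15.6667/5 = 3.1333
  S[B,B] = ((-2.3333)·(-2.3333) + (1.6667)·(1.6667) + (-0.3333)·(-0.3333) + (3.6667)·(3.6667) + (-1.3333)·(-1.3333) + (-1.3333)·(-1.3333)) / 5 = 25.3333/5 = 5.0667

S is symmetric (S[j,i] = S[i,j]). Assembling:

S = [[4.1667, 3.1333],
 [3.1333, 5.0667]]


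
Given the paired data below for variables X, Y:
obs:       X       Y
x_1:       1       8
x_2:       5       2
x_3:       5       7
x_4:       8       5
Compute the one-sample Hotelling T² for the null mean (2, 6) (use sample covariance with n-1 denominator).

Step 1 — sample mean vector:
  mean(X) = (1 + 5 + 5 + 8) / 4 = 19/4 = 4.75
  mean(Y) = (8 + 2 + 7 + 5) / 4 = 22/4 = 5.5
  x̄ = (4.75, 5.5),  deviation x̄ - mu_0 = (4.75, 5.5) - (2, 6) = (2.75, -0.5).

Step 2 — sample covariance matrix, S[i,j] = (1/(n-1)) · Σ_k (x_{k,i} - mean_i) · (x_{k,j} - mean_j), divisor n-1 = 3:
  S[X,X] = ((-3.75)·(-3.75) + (0.25)·(0.25) + (0.25)·(0.25) + (3.25)·(3.25)) / 3 = 24.75/3 = 8.25
  S[X,Y] = ((-3.75)·(2.5) + (0.25)·(-3.5) + (0.25)·(1.5) + (3.25)·(-0.5)) / 3 = -11.5/3 = -3.8333
  S[Y,Y] = ((2.5)·(2.5) + (-3.5)·(-3.5) + (1.5)·(1.5) + (-0.5)·(-0.5)) / 3 = 21/3 = 7
  S = [[8.25, -3.8333],
 [-3.8333, 7]].

Step 3 — invert S. det(S) = 8.25·7 - (-3.8333)² = 43.0556.
  S^{-1} = (1/det) · [[d, -b], [-b, a]] = [[0.1626, 0.089],
 [0.089, 0.1916]].

Step 4 — quadratic form (x̄ - mu_0)^T · S^{-1} · (x̄ - mu_0):
  S^{-1} · (x̄ - mu_0) = (0.4026, 0.149),
  (x̄ - mu_0)^T · [...] = (2.75)·(0.4026) + (-0.5)·(0.149) = 1.0326.

Step 5 — scale by n: T² = 4 · 1.0326 = 4.1303.

T² ≈ 4.1303


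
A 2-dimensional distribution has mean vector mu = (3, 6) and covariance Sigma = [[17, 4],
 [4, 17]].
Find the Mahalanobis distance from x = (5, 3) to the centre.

Step 1 — centre the observation: (x - mu) = (2, -3).

Step 2 — invert Sigma. det(Sigma) = 17·17 - (4)² = 273.
  Sigma^{-1} = (1/det) · [[d, -b], [-b, a]] = [[0.0623, -0.0147],
 [-0.0147, 0.0623]].

Step 3 — form the quadratic (x - mu)^T · Sigma^{-1} · (x - mu):
  Sigma^{-1} · (x - mu) = (0.1685, -0.2161).
  (x - mu)^T · [Sigma^{-1} · (x - mu)] = (2)·(0.1685) + (-3)·(-0.2161) = 0.9853.

Step 4 — take square root: d = √(0.9853) ≈ 0.9926.

d(x, mu) = √(0.9853) ≈ 0.9926


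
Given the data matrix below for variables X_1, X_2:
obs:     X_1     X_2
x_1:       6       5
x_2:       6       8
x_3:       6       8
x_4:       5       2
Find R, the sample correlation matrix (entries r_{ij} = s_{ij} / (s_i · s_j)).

Step 1 — column means:
  mean(X_1) = (6 + 6 + 6 + 5) / 4 = 23/4 = 5.75
  mean(X_2) = (5 + 8 + 8 + 2) / 4 = 23/4 = 5.75

Step 2 — sample variances and covariances s[i,j] = (1/(n-1)) · Σ_k (x_{k,i} - mean_i) · (x_{k,j} - mean_j), with n-1 = 3:
  s[X_1,X_1] = ((0.25)·(0.25) + (0.25)·(0.25) + (0.25)·(0.25) + (-0.75)·(-0.75)) / 3 = 0.75/3 = 0.25
  s[X_1,X_2] = ((0.25)·(-0.75) + (0.25)·(2.25) + (0.25)·(2.25) + (-0.75)·(-3.75)) / 3 = 3.75/3 = 1.25
  s[X_2,X_2] = ((-0.75)·(-0.75) + (2.25)·(2.25) + (2.25)·(2.25) + (-3.75)·(-3.75)) / 3 = 24.75/3 = 8.25
  Sample standard deviations s_i = √(s[i,i]):
  s(X_1) = √(0.25) = 0.5
  s(X_2) = √(8.25) = 2.8723

Step 3 — r_{ij} = s_{ij} / (s_i · s_j):
  r[X_1,X_1] = 1 (diagonal).
  r[X_1,X_2] = 1.25 / (0.5 · 2.8723) = 1.25 / 1.4361 = 0.8704
  r[X_2,X_2] = 1 (diagonal).

R is symmetric with unit diagonal. Assembling:

R = [[1, 0.8704],
 [0.8704, 1]]


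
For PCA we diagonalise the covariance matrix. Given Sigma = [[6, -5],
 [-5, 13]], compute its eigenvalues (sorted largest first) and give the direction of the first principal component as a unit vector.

Step 1 — characteristic polynomial of 2×2 Sigma:
  det(Sigma - λI) = λ² - trace · λ + det = 0.
  trace = 6 + 13 = 19, det = 6·13 - (-5)² = 53.
Step 2 — discriminant:
  Δ = trace² - 4·det = 361 - 212 = 149.
Step 3 — eigenvalues:
  λ = (trace ± √Δ)/2 = (19 ± 12.2066)/2,
  λ_1 = 15.6033,  λ_2 = 3.3967.

Step 4 — unit eigenvector for λ_1: solve (Sigma - λ_1 I)v = 0. First row:
  (6 - 15.6033)·v_x + (-5)·v_y = 0, i.e. (-9.6033)·v_x + (-5)·v_y = 0,
  so v ∝ (b, λ_1 - a) = (-5, 9.6033); multiply by -1 so the first entry is positive: u = (5, -9.6033).
  ||u|| = √((5)² + (-9.6033)²) = √(117.2229) ≈ 10.827,
  v_1 = u/||u|| ≈ (0.4618, -0.887) (||v_1|| = 1).

λ_1 = 15.6033,  λ_2 = 3.3967;  v_1 ≈ (0.4618, -0.887)


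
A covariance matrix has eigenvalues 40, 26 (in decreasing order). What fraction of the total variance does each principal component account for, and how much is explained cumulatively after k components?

Step 1 — total variance = trace(Sigma) = Σ λ_i = 40 + 26 = 66.

Step 2 — fraction explained by component i = λ_i / Σ λ:
  PC1: 40/66 = 0.6061
  PC2: 26/66 = 0.3939

Step 3 — cumulative fraction after k components = (λ_1 + ... + λ_k) / Σ λ:
  k = 1: 40/66 = 0.6061
  k = 2: (40 + 26)/66 = 66/66 = 1

Summary (fraction, with percent):

explained: PC1 0.6061 (60.61%), PC2 0.3939 (39.39%);  cumulative: 0.6061, 1


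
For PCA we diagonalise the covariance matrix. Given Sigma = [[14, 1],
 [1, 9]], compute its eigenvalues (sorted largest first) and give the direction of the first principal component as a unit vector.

Step 1 — characteristic polynomial of 2×2 Sigma:
  det(Sigma - λI) = λ² - trace · λ + det = 0.
  trace = 14 + 9 = 23, det = 14·9 - (1)² = 125.
Step 2 — discriminant:
  Δ = trace² - 4·det = 529 - 500 = 29.
Step 3 — eigenvalues:
  λ = (trace ± √Δ)/2 = (23 ± 5.3852)/2,
  λ_1 = 14.1926,  λ_2 = 8.8074.

Step 4 — unit eigenvector for λ_1: solve (Sigma - λ_1 I)v = 0. First row:
  (14 - 14.1926)·v_x + (1)·v_y = 0, i.e. (-0.1926)·v_x + (1)·v_y = 0,
  so v ∝ (b, λ_1 - a) = (1, 0.1926) = u.
  ||u|| = √((1)² + (0.1926)²) = √(1.0371) ≈ 1.0184,
  v_1 = u/||u|| ≈ (0.982, 0.1891) (||v_1|| = 1).

λ_1 = 14.1926,  λ_2 = 8.8074;  v_1 ≈ (0.982, 0.1891)


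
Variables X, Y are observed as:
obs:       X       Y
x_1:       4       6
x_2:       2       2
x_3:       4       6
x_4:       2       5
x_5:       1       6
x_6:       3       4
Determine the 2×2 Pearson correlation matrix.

Step 1 — column means:
  mean(X) = (4 + 2 + 4 + 2 + 1 + 3) / 6 = 16/6 = 2.6667
  mean(Y) = (6 + 2 + 6 + 5 + 6 + 4) / 6 = 29/6 = 4.8333

Step 2 — sample variances and covariances s[i,j] = (1/(n-1)) · Σ_k (x_{k,i} - mean_i) · (x_{k,j} - mean_j), with n-1 = 5:
  s[X,X] = ((1.3333)·(1.3333) + (-0.6667)·(-0.6667) + (1.3333)·(1.3333) + (-0.6667)·(-0.6667) + (-1.6667)·(-1.6667) + (0.3333)·(0.3333)) / 5 = 7.3333/5 = 1.4667
  s[X,Y] = ((1.3333)·(1.1667) + (-0.6667)·(-2.8333) + (1.3333)·(1.1667) + (-0.6667)·(0.1667) + (-1.6667)·(1.1667) + (0.3333)·(-0.8333)) / 5 = 2.6667/5 = 0.5333
  s[Y,Y] = ((1.1667)·(1.1667) + (-2.8333)·(-2.8333) + (1.1667)·(1.1667) + (0.1667)·(0.1667) + (1.1667)·(1.1667) + (-0.8333)·(-0.8333)) / 5 = 12.8333/5 = 2.5667
  Sample standard deviations s_i = √(s[i,i]):
  s(X) = √(1.4667) = 1.2111
  s(Y) = √(2.5667) = 1.6021

Step 3 — r_{ij} = s_{ij} / (s_i · s_j):
  r[X,X] = 1 (diagonal).
  r[X,Y] = 0.5333 / (1.2111 · 1.6021) = 0.5333 / 1.9402 = 0.2749
  r[Y,Y] = 1 (diagonal).

R is symmetric with unit diagonal. Assembling:

R = [[1, 0.2749],
 [0.2749, 1]]


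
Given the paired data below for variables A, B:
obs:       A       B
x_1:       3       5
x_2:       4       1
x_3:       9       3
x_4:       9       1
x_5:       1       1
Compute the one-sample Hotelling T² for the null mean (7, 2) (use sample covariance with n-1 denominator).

Step 1 — sample mean vector:
  mean(A) = (3 + 4 + 9 + 9 + 1) / 5 = 26/5 = 5.2
  mean(B) = (5 + 1 + 3 + 1 + 1) / 5 = 11/5 = 2.2
  x̄ = (5.2, 2.2),  deviation x̄ - mu_0 = (5.2, 2.2) - (7, 2) = (-1.8, 0.2).

Step 2 — sample covariance matrix, S[i,j] = (1/(n-1)) · Σ_k (x_{k,i} - mean_i) · (x_{k,j} - mean_j), divisor n-1 = 4:
  S[A,A] = ((-2.2)·(-2.2) + (-1.2)·(-1.2) + (3.8)·(3.8) + (3.8)·(3.8) + (-4.2)·(-4.2)) / 4 = 52.8/4 = 13.2
  S[A,B] = ((-2.2)·(2.8) + (-1.2)·(-1.2) + (3.8)·(0.8) + (3.8)·(-1.2) + (-4.2)·(-1.2)) / 4 = -1.2/4 = -0.3
  S[B,B] = ((2.8)·(2.8) + (-1.2)·(-1.2) + (0.8)·(0.8) + (-1.2)·(-1.2) + (-1.2)·(-1.2)) / 4 = 12.8/4 = 3.2
  S = [[13.2, -0.3],
 [-0.3, 3.2]].

Step 3 — invert S. det(S) = 13.2·3.2 - (-0.3)² = 42.15.
  S^{-1} = (1/det) · [[d, -b], [-b, a]] = [[0.0759, 0.0071],
 [0.0071, 0.3132]].

Step 4 — quadratic form (x̄ - mu_0)^T · S^{-1} · (x̄ - mu_0):
  S^{-1} · (x̄ - mu_0) = (-0.1352, 0.0498),
  (x̄ - mu_0)^T · [...] = (-1.8)·(-0.1352) + (0.2)·(0.0498) = 0.2534.

Step 5 — scale by n: T² = 5 · 0.2534 = 1.2669.

T² ≈ 1.2669


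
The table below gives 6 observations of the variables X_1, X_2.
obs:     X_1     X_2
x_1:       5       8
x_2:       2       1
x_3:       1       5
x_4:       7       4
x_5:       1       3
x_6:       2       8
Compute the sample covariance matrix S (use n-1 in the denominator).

Step 1 — column means:
  mean(X_1) = (5 + 2 + 1 + 7 + 1 + 2) / 6 = 18/6 = 3
  mean(X_2) = (8 + 1 + 5 + 4 + 3 + 8) / 6 = 29/6 = 4.8333

Step 2 — sample covariance S[i,j] = (1/(n-1)) · Σ_k (x_{k,i} - mean_i) · (x_{k,j} - mean_j), with n-1 = 5.
  S[X_1,X_1] = ((2)·(2) + (-1)·(-1) + (-2)·(-2) + (4)·(4) + (-2)·(-2) + (-1)·(-1)) / 5 = 30/5 = 6
  S[X_1,X_2] = ((2)·(3.1667) + (-1)·(-3.8333) + (-2)·(0.1667) + (4)·(-0.8333) + (-2)·(-1.8333) + (-1)·(3.1667)) / 5 = 7/5 = 1.4
  S[X_2,X_2] = ((3.1667)·(3.1667) + (-3.8333)·(-3.8333) + (0.1667)·(0.1667) + (-0.8333)·(-0.8333) + (-1.8333)·(-1.8333) + (3.1667)·(3.1667)) / 5 = 38.8333/5 = 7.7667

S is symmetric (S[j,i] = S[i,j]). Assembling:

S = [[6, 1.4],
 [1.4, 7.7667]]


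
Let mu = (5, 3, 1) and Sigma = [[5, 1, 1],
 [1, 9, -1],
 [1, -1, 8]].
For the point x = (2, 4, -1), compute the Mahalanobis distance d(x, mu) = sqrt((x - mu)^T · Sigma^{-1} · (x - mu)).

Step 1 — centre the observation: (x - mu) = (-3, 1, -2).

Step 2 — invert Sigma (cofactor / det for 3×3, or solve directly):
  Sigma^{-1} = [[0.2113, -0.0268, -0.0298],
 [-0.0268, 0.1161, 0.0179],
 [-0.0298, 0.0179, 0.131]].

Step 3 — form the quadratic (x - mu)^T · Sigma^{-1} · (x - mu):
  Sigma^{-1} · (x - mu) = (-0.6012, 0.1607, -0.1548).
  (x - mu)^T · [Sigma^{-1} · (x - mu)] = (-3)·(-0.6012) + (1)·(0.1607) + (-2)·(-0.1548) = 2.2738.

Step 4 — take square root: d = √(2.2738) ≈ 1.5079.

d(x, mu) = √(2.2738) ≈ 1.5079


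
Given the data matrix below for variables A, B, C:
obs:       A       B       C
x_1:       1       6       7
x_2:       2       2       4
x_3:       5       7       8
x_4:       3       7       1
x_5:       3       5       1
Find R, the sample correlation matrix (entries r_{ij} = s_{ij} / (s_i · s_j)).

Step 1 — column means:
  mean(A) = (1 + 2 + 5 + 3 + 3) / 5 = 14/5 = 2.8
  mean(B) = (6 + 2 + 7 + 7 + 5) / 5 = 27/5 = 5.4
  mean(C) = (7 + 4 + 8 + 1 + 1) / 5 = 21/5 = 4.2

Step 2 — sample variances and covariances s[i,j] = (1/(n-1)) · Σ_k (x_{k,i} - mean_i) · (x_{k,j} - mean_j), with n-1 = 4:
  s[A,A] = ((-1.8)·(-1.8) + (-0.8)·(-0.8) + (2.2)·(2.2) + (0.2)·(0.2) + (0.2)·(0.2)) / 4 = 8.8/4 = 2.2
  s[A,B] = ((-1.8)·(0.6) + (-0.8)·(-3.4) + (2.2)·(1.6) + (0.2)·(1.6) + (0.2)·(-0.4)) / 4 = 5.4/4 = 1.35
  s[A,C] = ((-1.8)·(2.8) + (-0.8)·(-0.2) + (2.2)·(3.8) + (0.2)·(-3.2) + (0.2)·(-3.2)) / 4 = 2.2/4 = 0.55
  s[B,B] = ((0.6)·(0.6) + (-3.4)·(-3.4) + (1.6)·(1.6) + (1.6)·(1.6) + (-0.4)·(-0.4)) / 4 = 17.2/4 = 4.3
  s[B,C] = ((0.6)·(2.8) + (-3.4)·(-0.2) + (1.6)·(3.8) + (1.6)·(-3.2) + (-0.4)·(-3.2)) / 4 = 4.6/4 = 1.15
  s[C,C] = ((2.8)·(2.8) + (-0.2)·(-0.2) + (3.8)·(3.8) + (-3.2)·(-3.2) + (-3.2)·(-3.2)) / 4 = 42.8/4 = 10.7
  Sample standard deviations s_i = √(s[i,i]):
  s(A) = √(2.2) = 1.4832
  s(B) = √(4.3) = 2.0736
  s(C) = √(10.7) = 3.2711

Step 3 — r_{ij} = s_{ij} / (s_i · s_j):
  r[A,A] = 1 (diagonal).
  r[A,B] = 1.35 / (1.4832 · 2.0736) = 1.35 / 3.0757 = 0.4389
  r[A,C] = 0.55 / (1.4832 · 3.2711) = 0.55 / 4.8518 = 0.1134
  r[B,B] = 1 (diagonal).
  r[B,C] = 1.15 / (2.0736 · 3.2711) = 1.15 / 6.7831 = 0.1695
  r[C,C] = 1 (diagonal).

R is symmetric with unit diagonal. Assembling:

R = [[1, 0.4389, 0.1134],
 [0.4389, 1, 0.1695],
 [0.1134, 0.1695, 1]]


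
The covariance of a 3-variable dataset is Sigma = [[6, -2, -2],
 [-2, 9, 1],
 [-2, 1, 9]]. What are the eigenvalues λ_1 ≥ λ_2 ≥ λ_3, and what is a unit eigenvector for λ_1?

Step 1 — characteristic polynomial p(λ) = det(λI - Sigma) = λ³ - tr·λ² + c_1·λ - det, where tr = trace, c_1 = sum of the principal 2×2 minors, det = det(Sigma):
  tr = 6 + 9 + 9 = 24,
  c_1 = (6·9 - (-2)²) + (6·9 - (-2)²) + (9·9 - (1)²) = 50 + 50 + 80 = 180,
  det = 6·(9·9 - (1)²) - (-2)·((-2)·9 - (1)·(-2)) + (-2)·((-2)·(1) - 9·(-2)) = 6·(80) - (-2)·(-16) + (-2)·(16) = 416.
  So p(λ) = λ³ - 24λ² + 180λ - 416.
Step 2 — look for an integer root (rational root theorem: any rational root is an integer divisor of 416). Testing λ = 8:
  p(8) = 512 - 1536 + 1440 - 416 = 0  ✓
  Dividing out (λ - 8): p(λ) = (λ - 8)(λ² - 16λ + 52).
Step 3 — remaining eigenvalues from the quadratic λ² - 16λ + 52 = 0:
  Δ = 16² - 4·52 = 256 - 208 = 48,  λ = (16 ± √48)/2 = (16 ± 6.9282)/2 ≈ 11.4641 or 4.5359.
  Sorted: λ_1 = 11.4641,  λ_2 = 8,  λ_3 = 4.5359  (check: sum = 24 = tr ✓).

Step 4 — unit eigenvector for λ_1 ≈ 11.4641: v spans the null space of (Sigma - λ_1 I), whose rows are
  r_1 = (-5.4641, -2, -2),  r_2 = (-2, -2.4641, 1),  r_3 = (-2, 1, -2.4641).
  v is orthogonal to every row, so take v ∝ r_1 × r_2 = ((-2)·(1) - (-2)·(-2.4641), (-2)·(-2) - (-5.4641)·(1), (-5.4641)·(-2.4641) - (-2)·(-2)) ≈ (-6.9282, 9.4641, 9.4641).
  Rescale (multiply by -1 so the first nonzero entry is positive): u = (6.9282, -9.4641, -9.4641).
  ||u|| = √((6.9282)² + (-9.4641)² + (-9.4641)²) = √(227.1384) ≈ 15.0711,  v_1 = u/||u|| ≈ (0.4597, -0.628, -0.628) (||v_1|| = 1).

λ_1 = 11.4641,  λ_2 = 8,  λ_3 = 4.5359;  v_1 ≈ (0.4597, -0.628, -0.628)


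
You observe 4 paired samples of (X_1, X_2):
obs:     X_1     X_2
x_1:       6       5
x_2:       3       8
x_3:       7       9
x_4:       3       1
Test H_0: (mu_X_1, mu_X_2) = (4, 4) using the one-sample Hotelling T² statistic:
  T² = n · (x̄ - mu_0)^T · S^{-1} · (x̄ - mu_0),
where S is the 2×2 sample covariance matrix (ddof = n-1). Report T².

Step 1 — sample mean vector:
  mean(X_1) = (6 + 3 + 7 + 3) / 4 = 19/4 = 4.75
  mean(X_2) = (5 + 8 + 9 + 1) / 4 = 23/4 = 5.75
  x̄ = (4.75, 5.75),  deviation x̄ - mu_0 = (4.75, 5.75) - (4, 4) = (0.75, 1.75).

Step 2 — sample covariance matrix, S[i,j] = (1/(n-1)) · Σ_k (x_{k,i} - mean_i) · (x_{k,j} - mean_j), divisor n-1 = 3:
  S[X_1,X_1] = ((1.25)·(1.25) + (-1.75)·(-1.75) + (2.25)·(2.25) + (-1.75)·(-1.75)) / 3 = 12.75/3 = 4.25
  S[X_1,X_2] = ((1.25)·(-0.75) + (-1.75)·(2.25) + (2.25)·(3.25) + (-1.75)·(-4.75)) / 3 = 10.75/3 = 3.5833
  S[X_2,X_2] = ((-0.75)·(-0.75) + (2.25)·(2.25) + (3.25)·(3.25) + (-4.75)·(-4.75)) / 3 = 38.75/3 = 12.9167
  S = [[4.25, 3.5833],
 [3.5833, 12.9167]].

Step 3 — invert S. det(S) = 4.25·12.9167 - (3.5833)² = 42.0556.
  S^{-1} = (1/det) · [[d, -b], [-b, a]] = [[0.3071, -0.0852],
 [-0.0852, 0.1011]].

Step 4 — quadratic form (x̄ - mu_0)^T · S^{-1} · (x̄ - mu_0):
  S^{-1} · (x̄ - mu_0) = (0.0812, 0.1129),
  (x̄ - mu_0)^T · [...] = (0.75)·(0.0812) + (1.75)·(0.1129) = 0.2586.

Step 5 — scale by n: T² = 4 · 0.2586 = 1.0343.

T² ≈ 1.0343


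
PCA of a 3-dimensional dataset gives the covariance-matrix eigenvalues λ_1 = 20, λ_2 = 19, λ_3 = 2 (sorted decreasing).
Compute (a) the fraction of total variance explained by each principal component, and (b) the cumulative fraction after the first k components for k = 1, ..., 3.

Step 1 — total variance = trace(Sigma) = Σ λ_i = 20 + 19 + 2 = 41.

Step 2 — fraction explained by component i = λ_i / Σ λ:
  PC1: 20/41 = 0.4878
  PC2: 19/41 = 0.4634
  PC3: 2/41 = 0.0488

Step 3 — cumulative fraction after k components = (λ_1 + ... + λ_k) / Σ λ:
  k = 1: 20/41 = 0.4878
  k = 2: (20 + 19)/41 = 39/41 = 0.9512
  k = 3: (20 + 19 + 2)/41 = 41/41 = 1

Summary (fraction, with percent):

explained: PC1 0.4878 (48.78%), PC2 0.4634 (46.34%), PC3 0.0488 (4.88%);  cumulative: 0.4878, 0.9512, 1


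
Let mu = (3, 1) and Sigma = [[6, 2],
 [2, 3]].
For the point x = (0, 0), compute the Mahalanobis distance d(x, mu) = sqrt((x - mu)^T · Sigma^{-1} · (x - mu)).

Step 1 — centre the observation: (x - mu) = (-3, -1).

Step 2 — invert Sigma. det(Sigma) = 6·3 - (2)² = 14.
  Sigma^{-1} = (1/det) · [[d, -b], [-b, a]] = [[0.2143, -0.1429],
 [-0.1429, 0.4286]].

Step 3 — form the quadratic (x - mu)^T · Sigma^{-1} · (x - mu):
  Sigma^{-1} · (x - mu) = (-0.5, 0).
  (x - mu)^T · [Sigma^{-1} · (x - mu)] = (-3)·(-0.5) + (-1)·(0) = 1.5.

Step 4 — take square root: d = √(1.5) ≈ 1.2247.

d(x, mu) = √(1.5) ≈ 1.2247


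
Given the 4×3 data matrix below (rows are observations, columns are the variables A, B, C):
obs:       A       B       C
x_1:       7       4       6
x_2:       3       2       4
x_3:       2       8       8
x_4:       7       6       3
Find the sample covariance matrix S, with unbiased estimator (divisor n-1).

Step 1 — column means:
  mean(A) = (7 + 3 + 2 + 7) / 4 = 19/4 = 4.75
  mean(B) = (4 + 2 + 8 + 6) / 4 = 20/4 = 5
  mean(C) = (6 + 4 + 8 + 3) / 4 = 21/4 = 5.25

Step 2 — sample covariance S[i,j] = (1/(n-1)) · Σ_k (x_{k,i} - mean_i) · (x_{k,j} - mean_j), with n-1 = 3.
  S[A,A] = ((2.25)·(2.25) + (-1.75)·(-1.75) + (-2.75)·(-2.75) + (2.25)·(2.25)) / 3 = 20.75/3 = 6.9167
  S[A,B] = ((2.25)·(-1) + (-1.75)·(-3) + (-2.75)·(3) + (2.25)·(1)) / 3 = -3/3 = -1
  S[A,C] = ((2.25)·(0.75) + (-1.75)·(-1.25) + (-2.75)·(2.75) + (2.25)·(-2.25)) / 3 = -8.75/3 = -2.9167
  S[B,B] = ((-1)·(-1) + (-3)·(-3) + (3)·(3) + (1)·(1)) / 3 = 20/3 = 6.6667
  S[B,C] = ((-1)·(0.75) + (-3)·(-1.25) + (3)·(2.75) + (1)·(-2.25)) / 3 = 9/3 = 3
  S[C,C] = ((0.75)·(0.75) + (-1.25)·(-1.25) + (2.75)·(2.75) + (-2.25)·(-2.25)) / 3 = 14.75/3 = 4.9167

S is symmetric (S[j,i] = S[i,j]). Assembling:

S = [[6.9167, -1, -2.9167],
 [-1, 6.6667, 3],
 [-2.9167, 3, 4.9167]]


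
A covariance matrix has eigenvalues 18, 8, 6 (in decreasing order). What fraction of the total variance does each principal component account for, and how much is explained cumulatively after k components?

Step 1 — total variance = trace(Sigma) = Σ λ_i = 18 + 8 + 6 = 32.

Step 2 — fraction explained by component i = λ_i / Σ λ:
  PC1: 18/32 = 0.5625
  PC2: 8/32 = 0.25
  PC3: 6/32 = 0.1875

Step 3 — cumulative fraction after k components = (λ_1 + ... + λ_k) / Σ λ:
  k = 1: 18/32 = 0.5625
  k = 2: (18 + 8)/32 = 26/32 = 0.8125
  k = 3: (18 + 8 + 6)/32 = 32/32 = 1

Summary (fraction, with percent):

explained: PC1 0.5625 (56.25%), PC2 0.25 (25%), PC3 0.1875 (18.75%);  cumulative: 0.5625, 0.8125, 1


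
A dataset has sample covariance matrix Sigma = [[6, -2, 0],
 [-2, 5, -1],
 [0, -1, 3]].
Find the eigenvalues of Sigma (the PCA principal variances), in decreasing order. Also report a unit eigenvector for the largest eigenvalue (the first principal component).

Step 1 — characteristic polynomial p(λ) = det(λI - Sigma) = λ³ - tr·λ² + c_1·λ - det, where tr = trace, c_1 = sum of the principal 2×2 minors, det = det(Sigma):
  tr = 6 + 5 + 3 = 14,
  c_1 = (6·5 - (-2)²) + (6·3 - (0)²) + (5·3 - (-1)²) = 26 + 18 + 14 = 58,
  det = 6·(5·3 - (-1)²) - (-2)·((-2)·3 - (-1)·(0)) + (0)·((-2)·(-1) - 5·(0)) = 6·(14) - (-2)·(-6) + (0)·(2) = 72.
  So p(λ) = λ³ - 14λ² + 58λ - 72.
Step 2 — look for an integer root (rational root theorem: any rational root is an integer divisor of 72). Testing λ = 4:
  p(4) = 64 - 224 + 232 - 72 = 0  ✓
  Dividing out (λ - 4): p(λ) = (λ - 4)(λ² - 10λ + 18).
Step 3 — remaining eigenvalues from the quadratic λ² - 10λ + 18 = 0:
  Δ = 10² - 4·18 = 100 - 72 = 28,  λ = (10 ± √28)/2 = (10 ± 5.2915)/2 ≈ 7.6458 or 2.3542.
  Sorted: λ_1 = 7.6458,  λ_2 = 4,  λ_3 = 2.3542  (check: sum = 14 = tr ✓).

Step 4 — unit eigenvector for λ_1 ≈ 7.6458: v spans the null space of (Sigma - λ_1 I), whose rows are
  r_1 = (-1.6458, -2, 0),  r_2 = (-2, -2.6458, -1),  r_3 = (0, -1, -4.6458).
  v is orthogonal to every row, so take v ∝ r_1 × r_2 = ((-2)·(-1) - (0)·(-2.6458), (0)·(-2) - (-1.6458)·(-1), (-1.6458)·(-2.6458) - (-2)·(-2)) ≈ (2, -1.6458, 0.3542).
  Let u = (2, -1.6458, 0.3542).
  ||u|| = √((2)² + (-1.6458)² + (0.3542)²) = √(6.834) ≈ 2.6142,  v_1 = u/||u|| ≈ (0.7651, -0.6295, 0.1355) (||v_1|| = 1).

λ_1 = 7.6458,  λ_2 = 4,  λ_3 = 2.3542;  v_1 ≈ (0.7651, -0.6295, 0.1355)


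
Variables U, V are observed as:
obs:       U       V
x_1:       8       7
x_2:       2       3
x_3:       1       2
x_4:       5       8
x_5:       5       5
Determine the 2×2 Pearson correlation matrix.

Step 1 — column means:
  mean(U) = (8 + 2 + 1 + 5 + 5) / 5 = 21/5 = 4.2
  mean(V) = (7 + 3 + 2 + 8 + 5) / 5 = 25/5 = 5

Step 2 — sample variances and covariances s[i,j] = (1/(n-1)) · Σ_k (x_{k,i} - mean_i) · (x_{k,j} - mean_j), with n-1 = 4:
  s[U,U] = ((3.8)·(3.8) + (-2.2)·(-2.2) + (-3.2)·(-3.2) + (0.8)·(0.8) + (0.8)·(0.8)) / 4 = 30.8/4 = 7.7
  s[U,V] = ((3.8)·(2) + (-2.2)·(-2) + (-3.2)·(-3) + (0.8)·(3) + (0.8)·(0)) / 4 = 24/4 = 6
  s[V,V] = ((2)·(2) + (-2)·(-2) + (-3)·(-3) + (3)·(3) + (0)·(0)) / 4 = 26/4 = 6.5
  Sample standard deviations s_i = √(s[i,i]):
  s(U) = √(7.7) = 2.7749
  s(V) = √(6.5) = 2.5495

Step 3 — r_{ij} = s_{ij} / (s_i · s_j):
  r[U,U] = 1 (diagonal).
  r[U,V] = 6 / (2.7749 · 2.5495) = 6 / 7.0746 = 0.8481
  r[V,V] = 1 (diagonal).

R is symmetric with unit diagonal. Assembling:

R = [[1, 0.8481],
 [0.8481, 1]]


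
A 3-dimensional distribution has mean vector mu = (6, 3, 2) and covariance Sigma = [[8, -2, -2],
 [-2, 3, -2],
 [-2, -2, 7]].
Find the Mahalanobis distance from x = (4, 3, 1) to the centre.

Step 1 — centre the observation: (x - mu) = (-2, 0, -1).

Step 2 — invert Sigma (cofactor / det for 3×3, or solve directly):
  Sigma^{-1} = [[0.2125, 0.225, 0.125],
 [0.225, 0.65, 0.25],
 [0.125, 0.25, 0.25]].

Step 3 — form the quadratic (x - mu)^T · Sigma^{-1} · (x - mu):
  Sigma^{-1} · (x - mu) = (-0.55, -0.7, -0.5).
  (x - mu)^T · [Sigma^{-1} · (x - mu)] = (-2)·(-0.55) + (0)·(-0.7) + (-1)·(-0.5) = 1.6.

Step 4 — take square root: d = √(1.6) ≈ 1.2649.

d(x, mu) = √(1.6) ≈ 1.2649


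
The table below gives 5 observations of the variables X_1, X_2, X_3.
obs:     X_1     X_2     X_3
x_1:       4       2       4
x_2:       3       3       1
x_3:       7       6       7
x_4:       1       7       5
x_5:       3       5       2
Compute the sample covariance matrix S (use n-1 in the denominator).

Step 1 — column means:
  mean(X_1) = (4 + 3 + 7 + 1 + 3) / 5 = 18/5 = 3.6
  mean(X_2) = (2 + 3 + 6 + 7 + 5) / 5 = 23/5 = 4.6
  mean(X_3) = (4 + 1 + 7 + 5 + 2) / 5 = 19/5 = 3.8

Step 2 — sample covariance S[i,j] = (1/(n-1)) · Σ_k (x_{k,i} - mean_i) · (x_{k,j} - mean_j), with n-1 = 4.
  S[X_1,X_1] = ((0.4)·(0.4) + (-0.6)·(-0.6) + (3.4)·(3.4) + (-2.6)·(-2.6) + (-0.6)·(-0.6)) / 4 = 19.2/4 = 4.8
  S[X_1,X_2] = ((0.4)·(-2.6) + (-0.6)·(-1.6) + (3.4)·(1.4) + (-2.6)·(2.4) + (-0.6)·(0.4)) / 4 = -1.8/4 = -0.45
  S[X_1,X_3] = ((0.4)·(0.2) + (-0.6)·(-2.8) + (3.4)·(3.2) + (-2.6)·(1.2) + (-0.6)·(-1.8)) / 4 = 10.6/4 = 2.65
  S[X_2,X_2] = ((-2.6)·(-2.6) + (-1.6)·(-1.6) + (1.4)·(1.4) + (2.4)·(2.4) + (0.4)·(0.4)) / 4 = 17.2/4 = 4.3
  S[X_2,X_3] = ((-2.6)·(0.2) + (-1.6)·(-2.8) + (1.4)·(3.2) + (2.4)·(1.2) + (0.4)·(-1.8)) / 4 = 10.6/4 = 2.65
  S[X_3,X_3] = ((0.2)·(0.2) + (-2.8)·(-2.8) + (3.2)·(3.2) + (1.2)·(1.2) + (-1.8)·(-1.8)) / 4 = 22.8/4 = 5.7

S is symmetric (S[j,i] = S[i,j]). Assembling:

S = [[4.8, -0.45, 2.65],
 [-0.45, 4.3, 2.65],
 [2.65, 2.65, 5.7]]


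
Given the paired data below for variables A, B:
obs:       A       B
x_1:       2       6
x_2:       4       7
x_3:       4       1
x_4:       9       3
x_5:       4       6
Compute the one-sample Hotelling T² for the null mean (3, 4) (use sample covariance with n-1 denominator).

Step 1 — sample mean vector:
  mean(A) = (2 + 4 + 4 + 9 + 4) / 5 = 23/5 = 4.6
  mean(B) = (6 + 7 + 1 + 3 + 6) / 5 = 23/5 = 4.6
  x̄ = (4.6, 4.6),  deviation x̄ - mu_0 = (4.6, 4.6) - (3, 4) = (1.6, 0.6).

Step 2 — sample covariance matrix, S[i,j] = (1/(n-1)) · Σ_k (x_{k,i} - mean_i) · (x_{k,j} - mean_j), divisor n-1 = 4:
  S[A,A] = ((-2.6)·(-2.6) + (-0.6)·(-0.6) + (-0.6)·(-0.6) + (4.4)·(4.4) + (-0.6)·(-0.6)) / 4 = 27.2/4 = 6.8
  S[A,B] = ((-2.6)·(1.4) + (-0.6)·(2.4) + (-0.6)·(-3.6) + (4.4)·(-1.6) + (-0.6)·(1.4)) / 4 = -10.8/4 = -2.7
  S[B,B] = ((1.4)·(1.4) + (2.4)·(2.4) + (-3.6)·(-3.6) + (-1.6)·(-1.6) + (1.4)·(1.4)) / 4 = 25.2/4 = 6.3
  S = [[6.8, -2.7],
 [-2.7, 6.3]].

Step 3 — invert S. det(S) = 6.8·6.3 - (-2.7)² = 35.55.
  S^{-1} = (1/det) · [[d, -b], [-b, a]] = [[0.1772, 0.0759],
 [0.0759, 0.1913]].

Step 4 — quadratic form (x̄ - mu_0)^T · S^{-1} · (x̄ - mu_0):
  S^{-1} · (x̄ - mu_0) = (0.3291, 0.2363),
  (x̄ - mu_0)^T · [...] = (1.6)·(0.3291) + (0.6)·(0.2363) = 0.6684.

Step 5 — scale by n: T² = 5 · 0.6684 = 3.3418.

T² ≈ 3.3418
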